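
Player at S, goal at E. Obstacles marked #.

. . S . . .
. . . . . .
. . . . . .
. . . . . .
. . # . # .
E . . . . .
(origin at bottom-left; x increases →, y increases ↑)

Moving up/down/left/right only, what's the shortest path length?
7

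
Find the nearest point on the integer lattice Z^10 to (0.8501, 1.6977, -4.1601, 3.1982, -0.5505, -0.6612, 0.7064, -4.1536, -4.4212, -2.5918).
(1, 2, -4, 3, -1, -1, 1, -4, -4, -3)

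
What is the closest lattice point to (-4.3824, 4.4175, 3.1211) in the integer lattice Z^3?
(-4, 4, 3)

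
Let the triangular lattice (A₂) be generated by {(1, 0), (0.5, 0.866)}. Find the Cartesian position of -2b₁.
(-2, 0)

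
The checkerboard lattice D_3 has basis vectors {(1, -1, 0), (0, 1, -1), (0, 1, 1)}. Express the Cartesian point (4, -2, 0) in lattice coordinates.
4b₁ + b₂ + b₃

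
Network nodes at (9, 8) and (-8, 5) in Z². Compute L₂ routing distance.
17.2627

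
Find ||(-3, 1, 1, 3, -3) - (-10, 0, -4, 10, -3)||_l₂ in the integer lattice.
11.1355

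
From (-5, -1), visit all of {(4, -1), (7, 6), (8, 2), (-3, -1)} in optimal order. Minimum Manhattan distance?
21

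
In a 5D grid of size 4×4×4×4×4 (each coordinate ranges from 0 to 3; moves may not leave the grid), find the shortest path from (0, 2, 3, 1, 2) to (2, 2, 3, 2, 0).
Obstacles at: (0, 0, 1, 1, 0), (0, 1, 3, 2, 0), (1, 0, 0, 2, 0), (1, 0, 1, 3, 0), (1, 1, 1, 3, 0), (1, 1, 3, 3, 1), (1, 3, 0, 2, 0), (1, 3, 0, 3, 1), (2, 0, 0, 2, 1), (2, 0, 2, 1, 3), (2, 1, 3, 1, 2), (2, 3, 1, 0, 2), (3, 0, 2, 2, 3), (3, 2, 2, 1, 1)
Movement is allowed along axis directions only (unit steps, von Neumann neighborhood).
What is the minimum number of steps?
5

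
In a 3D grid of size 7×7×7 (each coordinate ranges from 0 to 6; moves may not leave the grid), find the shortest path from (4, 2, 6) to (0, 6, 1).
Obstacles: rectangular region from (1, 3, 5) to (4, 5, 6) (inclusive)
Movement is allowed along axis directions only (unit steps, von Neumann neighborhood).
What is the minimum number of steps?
13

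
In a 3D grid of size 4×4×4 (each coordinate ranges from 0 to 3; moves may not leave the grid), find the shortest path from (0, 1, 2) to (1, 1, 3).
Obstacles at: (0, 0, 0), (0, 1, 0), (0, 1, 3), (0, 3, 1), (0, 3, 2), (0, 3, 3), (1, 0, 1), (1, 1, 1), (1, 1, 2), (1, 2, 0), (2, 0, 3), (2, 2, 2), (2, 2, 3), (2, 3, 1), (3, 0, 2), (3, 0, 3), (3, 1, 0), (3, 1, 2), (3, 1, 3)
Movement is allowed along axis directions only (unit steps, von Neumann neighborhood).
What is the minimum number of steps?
4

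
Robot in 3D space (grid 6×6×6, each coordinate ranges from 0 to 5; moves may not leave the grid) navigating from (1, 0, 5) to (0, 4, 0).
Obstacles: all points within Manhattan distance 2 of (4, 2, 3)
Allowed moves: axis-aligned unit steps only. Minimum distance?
10
(one shortest path: (1, 0, 5) → (0, 0, 5) → (0, 1, 5) → (0, 2, 5) → (0, 3, 5) → (0, 4, 5) → (0, 4, 4) → (0, 4, 3) → (0, 4, 2) → (0, 4, 1) → (0, 4, 0))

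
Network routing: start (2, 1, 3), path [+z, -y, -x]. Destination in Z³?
(1, 0, 4)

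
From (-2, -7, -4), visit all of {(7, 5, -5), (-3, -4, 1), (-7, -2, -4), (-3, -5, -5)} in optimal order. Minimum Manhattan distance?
44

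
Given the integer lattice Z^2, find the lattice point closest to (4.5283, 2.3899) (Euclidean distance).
(5, 2)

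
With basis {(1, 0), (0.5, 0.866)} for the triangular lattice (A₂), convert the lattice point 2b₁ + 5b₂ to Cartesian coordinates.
(4.5, 4.33)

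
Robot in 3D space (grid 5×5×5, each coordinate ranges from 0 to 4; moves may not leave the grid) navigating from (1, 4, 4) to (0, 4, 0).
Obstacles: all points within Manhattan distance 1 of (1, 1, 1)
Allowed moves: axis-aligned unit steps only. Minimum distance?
5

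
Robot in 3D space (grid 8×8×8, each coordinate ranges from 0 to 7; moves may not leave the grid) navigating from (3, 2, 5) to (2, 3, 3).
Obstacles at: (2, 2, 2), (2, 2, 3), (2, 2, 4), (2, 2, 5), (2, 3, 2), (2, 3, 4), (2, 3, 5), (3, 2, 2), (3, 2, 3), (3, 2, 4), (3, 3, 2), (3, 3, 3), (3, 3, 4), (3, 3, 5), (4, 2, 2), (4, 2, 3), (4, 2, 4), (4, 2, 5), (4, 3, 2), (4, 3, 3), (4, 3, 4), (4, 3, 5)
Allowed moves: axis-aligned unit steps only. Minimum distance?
8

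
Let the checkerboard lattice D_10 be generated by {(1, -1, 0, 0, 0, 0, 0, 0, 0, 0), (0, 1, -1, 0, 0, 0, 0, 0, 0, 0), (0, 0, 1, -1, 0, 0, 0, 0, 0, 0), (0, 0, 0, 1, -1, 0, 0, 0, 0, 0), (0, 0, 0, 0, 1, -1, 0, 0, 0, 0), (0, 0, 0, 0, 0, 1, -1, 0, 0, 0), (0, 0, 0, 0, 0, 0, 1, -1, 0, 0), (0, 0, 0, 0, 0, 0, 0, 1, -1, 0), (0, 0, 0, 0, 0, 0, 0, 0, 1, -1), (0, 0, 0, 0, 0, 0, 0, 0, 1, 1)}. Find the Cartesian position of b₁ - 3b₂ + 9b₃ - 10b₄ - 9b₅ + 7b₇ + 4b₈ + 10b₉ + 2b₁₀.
(1, -4, 12, -19, 1, 9, 7, -3, 8, -8)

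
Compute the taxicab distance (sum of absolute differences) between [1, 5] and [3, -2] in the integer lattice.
9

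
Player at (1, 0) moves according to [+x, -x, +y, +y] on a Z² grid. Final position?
(1, 2)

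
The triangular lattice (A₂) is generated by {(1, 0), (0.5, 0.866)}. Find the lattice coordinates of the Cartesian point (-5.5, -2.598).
-4b₁ - 3b₂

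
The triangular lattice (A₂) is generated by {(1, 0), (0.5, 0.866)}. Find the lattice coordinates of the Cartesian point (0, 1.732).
-b₁ + 2b₂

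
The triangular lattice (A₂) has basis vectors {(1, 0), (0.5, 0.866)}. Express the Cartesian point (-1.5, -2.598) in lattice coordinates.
-3b₂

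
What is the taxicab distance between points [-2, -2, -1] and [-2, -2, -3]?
2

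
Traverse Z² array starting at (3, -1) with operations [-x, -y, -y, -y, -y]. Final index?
(2, -5)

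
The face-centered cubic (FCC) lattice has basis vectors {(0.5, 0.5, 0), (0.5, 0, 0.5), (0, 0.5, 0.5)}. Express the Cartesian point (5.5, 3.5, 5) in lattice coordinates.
4b₁ + 7b₂ + 3b₃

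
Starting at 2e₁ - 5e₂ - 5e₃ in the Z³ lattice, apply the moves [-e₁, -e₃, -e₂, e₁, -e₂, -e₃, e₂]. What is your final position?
(2, -6, -7)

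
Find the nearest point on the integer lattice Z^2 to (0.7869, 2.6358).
(1, 3)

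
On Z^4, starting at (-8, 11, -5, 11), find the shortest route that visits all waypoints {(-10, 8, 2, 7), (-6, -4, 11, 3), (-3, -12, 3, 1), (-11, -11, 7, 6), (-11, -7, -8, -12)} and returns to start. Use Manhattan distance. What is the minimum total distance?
166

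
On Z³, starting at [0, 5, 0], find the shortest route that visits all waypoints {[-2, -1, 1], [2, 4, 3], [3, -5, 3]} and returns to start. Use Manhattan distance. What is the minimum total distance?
36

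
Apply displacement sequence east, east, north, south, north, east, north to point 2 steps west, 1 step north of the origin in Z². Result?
(1, 3)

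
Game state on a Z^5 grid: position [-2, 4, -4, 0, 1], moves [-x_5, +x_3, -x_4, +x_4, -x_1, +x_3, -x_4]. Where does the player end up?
(-3, 4, -2, -1, 0)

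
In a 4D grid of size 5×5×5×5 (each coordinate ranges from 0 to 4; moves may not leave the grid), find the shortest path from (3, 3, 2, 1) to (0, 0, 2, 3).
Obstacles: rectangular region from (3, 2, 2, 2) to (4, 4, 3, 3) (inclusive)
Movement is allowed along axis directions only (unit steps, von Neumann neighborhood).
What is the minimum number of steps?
8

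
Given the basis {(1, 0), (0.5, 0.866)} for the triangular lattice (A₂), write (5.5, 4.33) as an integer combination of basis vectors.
3b₁ + 5b₂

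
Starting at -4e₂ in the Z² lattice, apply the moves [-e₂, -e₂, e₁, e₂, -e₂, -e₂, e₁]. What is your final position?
(2, -7)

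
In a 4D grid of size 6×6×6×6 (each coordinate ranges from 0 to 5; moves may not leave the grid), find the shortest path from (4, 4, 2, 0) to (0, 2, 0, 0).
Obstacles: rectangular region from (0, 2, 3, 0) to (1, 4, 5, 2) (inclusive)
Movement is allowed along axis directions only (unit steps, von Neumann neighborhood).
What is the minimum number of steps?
8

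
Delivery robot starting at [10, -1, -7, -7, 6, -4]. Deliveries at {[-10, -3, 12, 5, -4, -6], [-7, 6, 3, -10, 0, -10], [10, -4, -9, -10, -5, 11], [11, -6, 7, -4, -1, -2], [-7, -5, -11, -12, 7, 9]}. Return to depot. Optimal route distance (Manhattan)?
244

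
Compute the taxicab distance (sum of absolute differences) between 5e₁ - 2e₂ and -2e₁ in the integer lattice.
9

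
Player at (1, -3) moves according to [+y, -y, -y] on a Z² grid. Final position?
(1, -4)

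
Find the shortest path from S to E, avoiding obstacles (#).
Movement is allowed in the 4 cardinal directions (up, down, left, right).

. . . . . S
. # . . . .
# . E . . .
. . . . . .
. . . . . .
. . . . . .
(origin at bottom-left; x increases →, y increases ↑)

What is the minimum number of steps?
5
(one shortest path: (5, 5) → (4, 5) → (3, 5) → (2, 5) → (2, 4) → (2, 3))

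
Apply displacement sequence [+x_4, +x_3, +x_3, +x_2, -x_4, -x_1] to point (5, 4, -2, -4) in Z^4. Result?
(4, 5, 0, -4)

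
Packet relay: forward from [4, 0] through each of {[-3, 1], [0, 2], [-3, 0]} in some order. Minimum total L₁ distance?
11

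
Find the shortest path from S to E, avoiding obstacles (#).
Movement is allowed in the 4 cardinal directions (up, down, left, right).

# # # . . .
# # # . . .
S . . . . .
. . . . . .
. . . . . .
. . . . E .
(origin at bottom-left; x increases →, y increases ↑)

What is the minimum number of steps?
7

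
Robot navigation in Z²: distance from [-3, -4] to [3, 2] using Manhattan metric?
12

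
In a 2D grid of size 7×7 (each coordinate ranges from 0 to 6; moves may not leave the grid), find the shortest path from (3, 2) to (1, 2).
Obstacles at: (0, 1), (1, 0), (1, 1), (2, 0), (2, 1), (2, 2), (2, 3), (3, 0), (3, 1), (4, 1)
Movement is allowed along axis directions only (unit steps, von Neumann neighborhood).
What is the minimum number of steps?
6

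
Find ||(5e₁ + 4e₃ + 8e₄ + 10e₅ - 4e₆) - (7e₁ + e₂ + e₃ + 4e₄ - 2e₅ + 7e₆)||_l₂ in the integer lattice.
17.1756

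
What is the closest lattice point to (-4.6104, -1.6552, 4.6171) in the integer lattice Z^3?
(-5, -2, 5)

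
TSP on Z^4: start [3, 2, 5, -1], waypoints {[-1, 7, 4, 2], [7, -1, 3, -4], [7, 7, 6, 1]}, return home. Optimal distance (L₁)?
52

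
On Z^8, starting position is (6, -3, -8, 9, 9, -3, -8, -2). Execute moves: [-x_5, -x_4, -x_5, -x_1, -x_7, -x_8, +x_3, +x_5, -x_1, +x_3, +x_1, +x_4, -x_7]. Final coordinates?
(5, -3, -6, 9, 8, -3, -10, -3)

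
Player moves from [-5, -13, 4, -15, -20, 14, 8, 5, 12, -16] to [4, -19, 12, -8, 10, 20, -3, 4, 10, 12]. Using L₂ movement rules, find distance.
45.5631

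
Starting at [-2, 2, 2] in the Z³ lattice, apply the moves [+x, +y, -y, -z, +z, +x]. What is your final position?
(0, 2, 2)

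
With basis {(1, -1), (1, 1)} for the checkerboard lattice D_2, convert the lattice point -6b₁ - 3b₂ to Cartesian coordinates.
(-9, 3)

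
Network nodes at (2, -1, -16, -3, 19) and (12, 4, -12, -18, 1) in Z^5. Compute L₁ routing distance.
52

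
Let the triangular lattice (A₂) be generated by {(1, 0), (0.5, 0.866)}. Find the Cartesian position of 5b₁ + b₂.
(5.5, 0.866)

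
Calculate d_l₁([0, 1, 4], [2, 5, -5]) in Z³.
15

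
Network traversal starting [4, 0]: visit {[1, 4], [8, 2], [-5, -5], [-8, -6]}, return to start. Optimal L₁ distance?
52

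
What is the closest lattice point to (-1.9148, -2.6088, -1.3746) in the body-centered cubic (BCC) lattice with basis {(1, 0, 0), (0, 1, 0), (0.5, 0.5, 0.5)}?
(-1.5, -2.5, -1.5)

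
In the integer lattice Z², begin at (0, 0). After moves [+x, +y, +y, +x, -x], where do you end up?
(1, 2)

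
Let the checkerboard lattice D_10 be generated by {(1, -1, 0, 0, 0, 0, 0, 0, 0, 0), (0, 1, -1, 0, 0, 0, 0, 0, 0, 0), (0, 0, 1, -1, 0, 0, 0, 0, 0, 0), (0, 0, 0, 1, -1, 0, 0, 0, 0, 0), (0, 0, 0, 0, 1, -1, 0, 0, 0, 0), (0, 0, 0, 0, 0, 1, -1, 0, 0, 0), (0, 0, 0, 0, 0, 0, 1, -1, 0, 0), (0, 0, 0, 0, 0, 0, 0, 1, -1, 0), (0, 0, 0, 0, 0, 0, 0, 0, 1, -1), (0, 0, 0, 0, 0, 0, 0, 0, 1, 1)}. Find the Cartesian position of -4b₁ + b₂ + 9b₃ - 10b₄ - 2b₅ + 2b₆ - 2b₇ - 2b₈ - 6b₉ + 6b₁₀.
(-4, 5, 8, -19, 8, 4, -4, 0, 2, 12)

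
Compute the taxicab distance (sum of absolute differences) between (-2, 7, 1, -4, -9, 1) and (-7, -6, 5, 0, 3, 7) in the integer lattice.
44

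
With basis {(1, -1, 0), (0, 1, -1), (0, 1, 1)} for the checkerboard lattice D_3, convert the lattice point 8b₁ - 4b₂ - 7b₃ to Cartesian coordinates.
(8, -19, -3)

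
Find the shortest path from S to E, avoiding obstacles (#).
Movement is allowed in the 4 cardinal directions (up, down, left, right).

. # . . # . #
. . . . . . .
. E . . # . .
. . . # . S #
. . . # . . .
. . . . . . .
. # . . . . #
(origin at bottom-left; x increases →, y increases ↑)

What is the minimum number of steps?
7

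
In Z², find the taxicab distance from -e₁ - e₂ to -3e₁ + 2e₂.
5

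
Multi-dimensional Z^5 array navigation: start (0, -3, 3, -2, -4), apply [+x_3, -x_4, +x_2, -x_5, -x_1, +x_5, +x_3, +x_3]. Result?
(-1, -2, 6, -3, -4)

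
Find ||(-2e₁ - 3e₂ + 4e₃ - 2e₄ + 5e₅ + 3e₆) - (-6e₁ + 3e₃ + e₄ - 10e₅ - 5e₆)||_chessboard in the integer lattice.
15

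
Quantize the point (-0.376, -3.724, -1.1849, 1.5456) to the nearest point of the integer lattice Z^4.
(0, -4, -1, 2)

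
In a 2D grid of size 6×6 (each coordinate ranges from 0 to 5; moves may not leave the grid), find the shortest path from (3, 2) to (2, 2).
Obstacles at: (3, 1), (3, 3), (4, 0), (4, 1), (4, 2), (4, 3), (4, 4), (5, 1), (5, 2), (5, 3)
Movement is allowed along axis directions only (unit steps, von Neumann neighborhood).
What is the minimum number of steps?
1
(one shortest path: (3, 2) → (2, 2))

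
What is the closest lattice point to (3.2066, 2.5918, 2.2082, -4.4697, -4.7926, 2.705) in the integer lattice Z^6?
(3, 3, 2, -4, -5, 3)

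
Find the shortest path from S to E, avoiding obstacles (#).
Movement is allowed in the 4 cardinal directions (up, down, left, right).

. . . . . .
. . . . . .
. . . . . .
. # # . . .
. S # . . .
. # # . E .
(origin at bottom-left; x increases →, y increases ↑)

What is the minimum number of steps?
10
(one shortest path: (1, 1) → (0, 1) → (0, 2) → (0, 3) → (1, 3) → (2, 3) → (3, 3) → (4, 3) → (4, 2) → (4, 1) → (4, 0))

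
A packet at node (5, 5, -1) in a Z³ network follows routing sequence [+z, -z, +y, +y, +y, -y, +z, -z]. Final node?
(5, 7, -1)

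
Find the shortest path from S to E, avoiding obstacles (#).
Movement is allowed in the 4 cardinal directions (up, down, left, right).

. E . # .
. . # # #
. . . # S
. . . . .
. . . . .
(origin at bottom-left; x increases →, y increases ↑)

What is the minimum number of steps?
7
(one shortest path: (4, 2) → (4, 1) → (3, 1) → (2, 1) → (1, 1) → (1, 2) → (1, 3) → (1, 4))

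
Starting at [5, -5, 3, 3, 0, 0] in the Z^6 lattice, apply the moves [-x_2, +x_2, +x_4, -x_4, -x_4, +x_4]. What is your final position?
(5, -5, 3, 3, 0, 0)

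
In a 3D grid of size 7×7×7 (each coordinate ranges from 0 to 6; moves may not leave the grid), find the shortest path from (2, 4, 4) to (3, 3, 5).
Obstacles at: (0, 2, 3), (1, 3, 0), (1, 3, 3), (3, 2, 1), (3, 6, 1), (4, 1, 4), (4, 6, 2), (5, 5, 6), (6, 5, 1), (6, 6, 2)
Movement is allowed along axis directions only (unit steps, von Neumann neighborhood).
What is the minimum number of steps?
3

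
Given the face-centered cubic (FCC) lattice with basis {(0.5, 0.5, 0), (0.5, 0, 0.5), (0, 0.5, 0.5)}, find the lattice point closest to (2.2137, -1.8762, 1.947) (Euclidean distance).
(2, -2, 2)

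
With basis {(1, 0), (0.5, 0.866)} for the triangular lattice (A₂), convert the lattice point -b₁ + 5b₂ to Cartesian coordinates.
(1.5, 4.33)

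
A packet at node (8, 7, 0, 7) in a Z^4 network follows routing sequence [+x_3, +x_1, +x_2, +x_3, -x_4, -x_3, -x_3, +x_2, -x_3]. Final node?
(9, 9, -1, 6)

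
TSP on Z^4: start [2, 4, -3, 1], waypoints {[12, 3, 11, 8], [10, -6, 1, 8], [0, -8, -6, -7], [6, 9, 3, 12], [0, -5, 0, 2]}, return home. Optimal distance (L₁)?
132
(one optimal route: (2, 4, -3, 1) → (0, -8, -6, -7) → (0, -5, 0, 2) → (10, -6, 1, 8) → (12, 3, 11, 8) → (6, 9, 3, 12) → (2, 4, -3, 1))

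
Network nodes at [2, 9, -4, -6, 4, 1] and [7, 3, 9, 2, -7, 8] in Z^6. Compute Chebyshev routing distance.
13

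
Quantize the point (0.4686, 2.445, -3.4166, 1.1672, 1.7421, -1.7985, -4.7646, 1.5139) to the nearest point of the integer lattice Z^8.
(0, 2, -3, 1, 2, -2, -5, 2)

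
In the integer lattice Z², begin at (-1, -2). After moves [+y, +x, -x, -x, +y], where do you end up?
(-2, 0)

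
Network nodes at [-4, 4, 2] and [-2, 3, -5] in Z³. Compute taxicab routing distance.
10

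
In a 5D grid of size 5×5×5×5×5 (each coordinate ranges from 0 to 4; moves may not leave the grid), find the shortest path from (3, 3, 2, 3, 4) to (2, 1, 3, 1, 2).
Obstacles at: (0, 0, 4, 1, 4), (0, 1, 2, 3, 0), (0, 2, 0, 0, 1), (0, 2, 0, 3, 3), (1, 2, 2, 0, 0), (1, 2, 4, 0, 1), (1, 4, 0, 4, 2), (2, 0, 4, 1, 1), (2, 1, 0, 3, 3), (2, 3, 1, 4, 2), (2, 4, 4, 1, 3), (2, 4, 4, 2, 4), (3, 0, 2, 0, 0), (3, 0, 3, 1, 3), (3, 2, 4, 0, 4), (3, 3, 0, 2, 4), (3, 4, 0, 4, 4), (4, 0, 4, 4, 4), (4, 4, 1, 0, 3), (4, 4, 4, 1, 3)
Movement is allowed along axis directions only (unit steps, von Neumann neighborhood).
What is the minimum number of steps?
8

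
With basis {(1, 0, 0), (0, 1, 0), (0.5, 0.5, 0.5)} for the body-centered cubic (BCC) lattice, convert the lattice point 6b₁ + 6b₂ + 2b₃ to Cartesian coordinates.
(7, 7, 1)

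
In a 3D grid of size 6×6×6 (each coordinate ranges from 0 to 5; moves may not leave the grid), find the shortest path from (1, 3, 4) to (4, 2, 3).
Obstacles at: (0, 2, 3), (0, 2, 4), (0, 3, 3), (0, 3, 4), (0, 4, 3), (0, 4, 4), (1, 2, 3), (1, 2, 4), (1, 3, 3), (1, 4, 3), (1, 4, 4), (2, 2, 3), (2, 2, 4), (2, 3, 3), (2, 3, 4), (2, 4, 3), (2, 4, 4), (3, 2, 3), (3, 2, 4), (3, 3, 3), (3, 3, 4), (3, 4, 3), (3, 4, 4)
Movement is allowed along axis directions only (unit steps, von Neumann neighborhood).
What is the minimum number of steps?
7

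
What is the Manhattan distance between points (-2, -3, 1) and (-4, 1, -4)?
11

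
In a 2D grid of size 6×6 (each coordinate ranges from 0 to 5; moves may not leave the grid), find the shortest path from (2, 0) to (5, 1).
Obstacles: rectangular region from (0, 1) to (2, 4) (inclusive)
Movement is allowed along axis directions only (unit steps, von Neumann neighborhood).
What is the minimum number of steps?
4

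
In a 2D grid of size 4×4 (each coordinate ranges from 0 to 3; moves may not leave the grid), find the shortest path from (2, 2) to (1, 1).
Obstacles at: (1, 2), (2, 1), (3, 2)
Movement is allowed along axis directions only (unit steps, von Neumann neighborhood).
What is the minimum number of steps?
6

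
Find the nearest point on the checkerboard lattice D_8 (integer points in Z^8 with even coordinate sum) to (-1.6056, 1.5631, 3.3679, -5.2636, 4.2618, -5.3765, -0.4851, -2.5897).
(-2, 2, 3, -5, 4, -5, 0, -3)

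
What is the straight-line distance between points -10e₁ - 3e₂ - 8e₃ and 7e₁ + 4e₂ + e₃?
20.4695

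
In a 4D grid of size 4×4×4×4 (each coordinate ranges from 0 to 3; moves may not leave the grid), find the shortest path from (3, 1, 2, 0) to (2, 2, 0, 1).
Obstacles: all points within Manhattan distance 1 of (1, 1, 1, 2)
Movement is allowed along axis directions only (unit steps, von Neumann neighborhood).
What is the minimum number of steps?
5
(one shortest path: (3, 1, 2, 0) → (2, 1, 2, 0) → (2, 2, 2, 0) → (2, 2, 1, 0) → (2, 2, 0, 0) → (2, 2, 0, 1))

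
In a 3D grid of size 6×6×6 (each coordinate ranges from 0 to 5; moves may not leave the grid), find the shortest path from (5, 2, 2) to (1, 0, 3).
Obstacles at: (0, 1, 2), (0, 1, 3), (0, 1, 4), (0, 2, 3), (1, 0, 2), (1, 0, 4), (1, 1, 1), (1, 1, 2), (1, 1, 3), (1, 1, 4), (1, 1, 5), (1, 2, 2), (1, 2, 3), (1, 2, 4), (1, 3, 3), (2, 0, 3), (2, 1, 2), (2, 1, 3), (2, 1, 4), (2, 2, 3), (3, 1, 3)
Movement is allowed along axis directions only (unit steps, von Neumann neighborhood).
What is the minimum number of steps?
11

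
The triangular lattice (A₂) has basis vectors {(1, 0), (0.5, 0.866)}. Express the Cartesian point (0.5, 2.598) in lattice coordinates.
-b₁ + 3b₂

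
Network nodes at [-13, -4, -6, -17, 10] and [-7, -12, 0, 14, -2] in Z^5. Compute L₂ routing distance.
35.2278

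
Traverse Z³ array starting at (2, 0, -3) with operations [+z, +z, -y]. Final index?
(2, -1, -1)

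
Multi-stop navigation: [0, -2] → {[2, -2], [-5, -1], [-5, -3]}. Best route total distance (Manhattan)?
12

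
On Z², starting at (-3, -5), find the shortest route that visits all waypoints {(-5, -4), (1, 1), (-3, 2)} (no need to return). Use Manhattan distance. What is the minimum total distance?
16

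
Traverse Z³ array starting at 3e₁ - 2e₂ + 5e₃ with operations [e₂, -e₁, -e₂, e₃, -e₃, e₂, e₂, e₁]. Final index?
(3, 0, 5)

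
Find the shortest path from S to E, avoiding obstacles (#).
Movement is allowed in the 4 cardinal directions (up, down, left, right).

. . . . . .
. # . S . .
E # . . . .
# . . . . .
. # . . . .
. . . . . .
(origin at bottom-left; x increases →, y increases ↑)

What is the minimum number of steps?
6
(one shortest path: (3, 4) → (2, 4) → (2, 5) → (1, 5) → (0, 5) → (0, 4) → (0, 3))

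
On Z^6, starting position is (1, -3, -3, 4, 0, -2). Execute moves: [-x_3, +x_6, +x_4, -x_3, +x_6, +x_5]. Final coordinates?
(1, -3, -5, 5, 1, 0)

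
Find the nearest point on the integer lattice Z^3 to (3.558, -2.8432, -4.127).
(4, -3, -4)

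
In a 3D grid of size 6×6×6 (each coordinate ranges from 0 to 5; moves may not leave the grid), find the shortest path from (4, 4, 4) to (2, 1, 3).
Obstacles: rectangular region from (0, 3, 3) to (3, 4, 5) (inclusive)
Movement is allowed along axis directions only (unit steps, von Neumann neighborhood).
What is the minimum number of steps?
6
(one shortest path: (4, 4, 4) → (4, 3, 4) → (4, 2, 4) → (3, 2, 4) → (2, 2, 4) → (2, 1, 4) → (2, 1, 3))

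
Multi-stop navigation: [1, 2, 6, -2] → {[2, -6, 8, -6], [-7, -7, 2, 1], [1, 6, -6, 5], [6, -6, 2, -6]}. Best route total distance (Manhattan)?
79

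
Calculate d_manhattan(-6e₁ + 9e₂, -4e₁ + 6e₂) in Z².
5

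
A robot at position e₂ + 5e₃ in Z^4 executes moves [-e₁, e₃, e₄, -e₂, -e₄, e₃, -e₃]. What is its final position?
(-1, 0, 6, 0)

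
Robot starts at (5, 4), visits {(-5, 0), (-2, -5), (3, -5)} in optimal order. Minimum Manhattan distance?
24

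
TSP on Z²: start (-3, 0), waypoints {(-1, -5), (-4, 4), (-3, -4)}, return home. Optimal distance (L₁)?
24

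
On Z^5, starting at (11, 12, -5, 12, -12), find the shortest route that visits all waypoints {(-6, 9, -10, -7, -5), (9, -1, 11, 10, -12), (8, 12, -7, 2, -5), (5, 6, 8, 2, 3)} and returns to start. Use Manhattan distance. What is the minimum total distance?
170
(one optimal route: (11, 12, -5, 12, -12) → (9, -1, 11, 10, -12) → (5, 6, 8, 2, 3) → (-6, 9, -10, -7, -5) → (8, 12, -7, 2, -5) → (11, 12, -5, 12, -12))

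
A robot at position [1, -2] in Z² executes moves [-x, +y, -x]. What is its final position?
(-1, -1)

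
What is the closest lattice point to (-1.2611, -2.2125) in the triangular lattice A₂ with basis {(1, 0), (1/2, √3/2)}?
(-1.5, -2.598)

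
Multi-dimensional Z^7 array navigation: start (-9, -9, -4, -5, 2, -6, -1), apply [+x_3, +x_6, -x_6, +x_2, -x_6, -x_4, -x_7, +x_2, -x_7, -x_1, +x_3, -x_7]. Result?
(-10, -7, -2, -6, 2, -7, -4)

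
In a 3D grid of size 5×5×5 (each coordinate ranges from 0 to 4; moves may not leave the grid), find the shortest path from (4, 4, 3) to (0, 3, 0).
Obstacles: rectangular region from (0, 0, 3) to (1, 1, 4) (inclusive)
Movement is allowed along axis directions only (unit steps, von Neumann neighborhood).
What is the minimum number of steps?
8
(one shortest path: (4, 4, 3) → (3, 4, 3) → (2, 4, 3) → (1, 4, 3) → (0, 4, 3) → (0, 3, 3) → (0, 3, 2) → (0, 3, 1) → (0, 3, 0))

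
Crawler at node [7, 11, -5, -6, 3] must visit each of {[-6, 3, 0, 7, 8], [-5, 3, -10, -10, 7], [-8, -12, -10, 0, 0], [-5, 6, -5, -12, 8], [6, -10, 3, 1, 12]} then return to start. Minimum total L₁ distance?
198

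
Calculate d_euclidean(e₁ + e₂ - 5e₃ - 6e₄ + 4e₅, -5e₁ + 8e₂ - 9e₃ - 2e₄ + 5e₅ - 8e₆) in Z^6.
13.4907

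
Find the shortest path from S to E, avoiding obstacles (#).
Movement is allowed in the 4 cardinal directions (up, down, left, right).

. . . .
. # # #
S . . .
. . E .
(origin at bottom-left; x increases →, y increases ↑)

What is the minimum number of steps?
3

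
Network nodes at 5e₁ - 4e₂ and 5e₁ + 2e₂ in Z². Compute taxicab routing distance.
6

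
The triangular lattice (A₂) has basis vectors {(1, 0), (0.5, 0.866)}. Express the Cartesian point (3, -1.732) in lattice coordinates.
4b₁ - 2b₂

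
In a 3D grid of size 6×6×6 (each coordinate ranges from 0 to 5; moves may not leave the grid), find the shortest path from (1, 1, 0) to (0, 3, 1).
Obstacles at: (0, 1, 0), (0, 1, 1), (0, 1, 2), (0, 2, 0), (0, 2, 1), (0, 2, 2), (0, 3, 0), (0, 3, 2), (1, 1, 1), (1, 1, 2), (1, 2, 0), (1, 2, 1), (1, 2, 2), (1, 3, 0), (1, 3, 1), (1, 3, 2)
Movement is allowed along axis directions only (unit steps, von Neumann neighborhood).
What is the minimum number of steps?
8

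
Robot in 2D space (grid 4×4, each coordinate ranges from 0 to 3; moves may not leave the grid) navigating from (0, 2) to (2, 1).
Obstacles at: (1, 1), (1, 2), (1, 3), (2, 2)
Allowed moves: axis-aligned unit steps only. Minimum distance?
5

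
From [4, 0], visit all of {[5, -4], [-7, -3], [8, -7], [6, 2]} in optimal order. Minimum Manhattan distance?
34
(one optimal route: (4, 0) → (6, 2) → (8, -7) → (5, -4) → (-7, -3))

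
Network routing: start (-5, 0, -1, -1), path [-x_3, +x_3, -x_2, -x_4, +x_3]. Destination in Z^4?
(-5, -1, 0, -2)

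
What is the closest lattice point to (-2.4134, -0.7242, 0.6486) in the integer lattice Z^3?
(-2, -1, 1)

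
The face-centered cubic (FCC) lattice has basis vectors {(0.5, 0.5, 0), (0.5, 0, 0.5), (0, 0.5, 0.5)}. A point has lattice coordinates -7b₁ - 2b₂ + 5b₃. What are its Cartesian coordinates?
(-4.5, -1, 1.5)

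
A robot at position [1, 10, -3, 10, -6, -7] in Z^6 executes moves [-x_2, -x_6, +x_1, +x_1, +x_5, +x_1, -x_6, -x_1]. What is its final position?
(3, 9, -3, 10, -5, -9)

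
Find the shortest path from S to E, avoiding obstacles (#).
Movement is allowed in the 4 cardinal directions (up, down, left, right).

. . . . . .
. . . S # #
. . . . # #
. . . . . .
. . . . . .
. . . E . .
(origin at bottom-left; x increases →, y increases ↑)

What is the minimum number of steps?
4
(one shortest path: (3, 4) → (3, 3) → (3, 2) → (3, 1) → (3, 0))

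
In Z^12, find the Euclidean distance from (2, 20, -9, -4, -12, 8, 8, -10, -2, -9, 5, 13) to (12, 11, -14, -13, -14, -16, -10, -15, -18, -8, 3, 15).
38.4838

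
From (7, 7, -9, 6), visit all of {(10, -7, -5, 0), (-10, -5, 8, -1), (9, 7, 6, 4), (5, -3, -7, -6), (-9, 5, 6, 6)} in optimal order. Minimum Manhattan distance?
114
(one optimal route: (7, 7, -9, 6) → (9, 7, 6, 4) → (-9, 5, 6, 6) → (-10, -5, 8, -1) → (10, -7, -5, 0) → (5, -3, -7, -6))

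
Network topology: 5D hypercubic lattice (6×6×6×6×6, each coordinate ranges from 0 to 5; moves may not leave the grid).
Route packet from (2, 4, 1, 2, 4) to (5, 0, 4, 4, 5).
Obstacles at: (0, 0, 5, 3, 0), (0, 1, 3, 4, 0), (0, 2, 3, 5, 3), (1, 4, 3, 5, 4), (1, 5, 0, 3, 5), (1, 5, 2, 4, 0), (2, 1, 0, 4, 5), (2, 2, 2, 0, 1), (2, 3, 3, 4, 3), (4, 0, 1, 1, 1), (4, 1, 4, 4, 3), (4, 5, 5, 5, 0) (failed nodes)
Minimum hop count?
13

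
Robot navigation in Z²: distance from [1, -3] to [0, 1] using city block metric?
5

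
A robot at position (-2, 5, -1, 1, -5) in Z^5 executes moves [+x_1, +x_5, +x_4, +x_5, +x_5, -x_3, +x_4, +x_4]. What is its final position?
(-1, 5, -2, 4, -2)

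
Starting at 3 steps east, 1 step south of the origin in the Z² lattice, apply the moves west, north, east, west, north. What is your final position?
(2, 1)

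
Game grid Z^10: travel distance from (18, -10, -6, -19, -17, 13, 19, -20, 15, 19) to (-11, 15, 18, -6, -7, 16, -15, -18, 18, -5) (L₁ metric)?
167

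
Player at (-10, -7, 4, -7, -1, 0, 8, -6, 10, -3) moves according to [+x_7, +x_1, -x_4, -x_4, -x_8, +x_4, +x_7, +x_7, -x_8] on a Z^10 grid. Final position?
(-9, -7, 4, -8, -1, 0, 11, -8, 10, -3)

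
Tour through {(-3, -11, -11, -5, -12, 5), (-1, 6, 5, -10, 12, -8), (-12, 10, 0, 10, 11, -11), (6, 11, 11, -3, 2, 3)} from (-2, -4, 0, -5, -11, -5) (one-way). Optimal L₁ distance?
191
(one optimal route: (-2, -4, 0, -5, -11, -5) → (-3, -11, -11, -5, -12, 5) → (6, 11, 11, -3, 2, 3) → (-1, 6, 5, -10, 12, -8) → (-12, 10, 0, 10, 11, -11))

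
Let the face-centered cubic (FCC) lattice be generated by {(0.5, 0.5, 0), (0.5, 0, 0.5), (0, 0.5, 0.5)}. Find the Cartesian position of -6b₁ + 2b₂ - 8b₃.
(-2, -7, -3)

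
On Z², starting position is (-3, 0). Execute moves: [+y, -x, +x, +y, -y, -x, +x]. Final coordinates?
(-3, 1)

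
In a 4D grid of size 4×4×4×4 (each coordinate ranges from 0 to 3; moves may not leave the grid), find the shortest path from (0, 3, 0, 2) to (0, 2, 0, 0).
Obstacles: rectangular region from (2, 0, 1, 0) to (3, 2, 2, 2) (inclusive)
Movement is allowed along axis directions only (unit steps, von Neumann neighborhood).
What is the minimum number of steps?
3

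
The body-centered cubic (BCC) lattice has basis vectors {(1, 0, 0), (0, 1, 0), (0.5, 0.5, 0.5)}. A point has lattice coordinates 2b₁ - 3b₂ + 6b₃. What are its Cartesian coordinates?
(5, 0, 3)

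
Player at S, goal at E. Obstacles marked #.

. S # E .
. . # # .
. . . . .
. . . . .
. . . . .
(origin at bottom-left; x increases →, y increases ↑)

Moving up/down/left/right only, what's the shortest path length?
8
(one shortest path: (1, 4) → (1, 3) → (1, 2) → (2, 2) → (3, 2) → (4, 2) → (4, 3) → (4, 4) → (3, 4))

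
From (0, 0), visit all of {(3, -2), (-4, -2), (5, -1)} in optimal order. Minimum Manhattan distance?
16
(one optimal route: (0, 0) → (-4, -2) → (3, -2) → (5, -1))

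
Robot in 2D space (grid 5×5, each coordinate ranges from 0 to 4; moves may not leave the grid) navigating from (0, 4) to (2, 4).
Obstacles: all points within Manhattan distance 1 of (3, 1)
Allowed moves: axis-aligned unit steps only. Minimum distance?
2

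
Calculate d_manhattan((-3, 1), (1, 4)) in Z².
7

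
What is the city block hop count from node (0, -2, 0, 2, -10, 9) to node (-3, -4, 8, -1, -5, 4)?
26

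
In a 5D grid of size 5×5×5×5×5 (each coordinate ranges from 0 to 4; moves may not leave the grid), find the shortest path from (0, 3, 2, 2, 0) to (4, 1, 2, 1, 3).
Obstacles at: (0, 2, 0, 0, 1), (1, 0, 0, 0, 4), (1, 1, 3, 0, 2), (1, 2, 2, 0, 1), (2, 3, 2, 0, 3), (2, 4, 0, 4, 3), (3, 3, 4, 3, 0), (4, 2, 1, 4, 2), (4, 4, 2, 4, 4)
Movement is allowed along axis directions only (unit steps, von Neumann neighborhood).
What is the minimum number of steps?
10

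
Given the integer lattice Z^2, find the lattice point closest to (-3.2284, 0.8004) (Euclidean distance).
(-3, 1)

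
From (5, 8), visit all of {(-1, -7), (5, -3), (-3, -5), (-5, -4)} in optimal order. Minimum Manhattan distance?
28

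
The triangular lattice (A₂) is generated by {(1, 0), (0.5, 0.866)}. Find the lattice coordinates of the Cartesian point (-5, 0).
-5b₁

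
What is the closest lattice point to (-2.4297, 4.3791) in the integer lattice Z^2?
(-2, 4)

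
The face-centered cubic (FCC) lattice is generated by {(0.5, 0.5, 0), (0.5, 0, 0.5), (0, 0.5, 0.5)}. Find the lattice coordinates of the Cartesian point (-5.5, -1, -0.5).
-6b₁ - 5b₂ + 4b₃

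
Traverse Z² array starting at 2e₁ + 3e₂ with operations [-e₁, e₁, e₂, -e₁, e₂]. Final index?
(1, 5)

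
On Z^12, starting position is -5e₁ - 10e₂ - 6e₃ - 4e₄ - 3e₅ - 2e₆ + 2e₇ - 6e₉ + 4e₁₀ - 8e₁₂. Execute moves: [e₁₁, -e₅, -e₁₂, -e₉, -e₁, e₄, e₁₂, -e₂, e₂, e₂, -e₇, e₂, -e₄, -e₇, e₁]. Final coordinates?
(-5, -8, -6, -4, -4, -2, 0, 0, -7, 4, 1, -8)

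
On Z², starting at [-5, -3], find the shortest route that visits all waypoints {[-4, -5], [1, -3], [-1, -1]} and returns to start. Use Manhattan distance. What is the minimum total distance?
20
(one optimal route: (-5, -3) → (-4, -5) → (1, -3) → (-1, -1) → (-5, -3))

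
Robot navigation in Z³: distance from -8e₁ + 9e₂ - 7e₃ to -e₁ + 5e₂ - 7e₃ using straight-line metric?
8.06226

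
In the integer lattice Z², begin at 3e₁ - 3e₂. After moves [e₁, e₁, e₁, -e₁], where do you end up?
(5, -3)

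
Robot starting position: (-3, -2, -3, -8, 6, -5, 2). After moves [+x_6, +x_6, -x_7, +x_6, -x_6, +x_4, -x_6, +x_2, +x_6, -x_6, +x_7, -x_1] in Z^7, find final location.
(-4, -1, -3, -7, 6, -4, 2)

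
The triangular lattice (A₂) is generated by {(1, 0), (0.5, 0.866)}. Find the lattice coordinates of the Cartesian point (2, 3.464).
4b₂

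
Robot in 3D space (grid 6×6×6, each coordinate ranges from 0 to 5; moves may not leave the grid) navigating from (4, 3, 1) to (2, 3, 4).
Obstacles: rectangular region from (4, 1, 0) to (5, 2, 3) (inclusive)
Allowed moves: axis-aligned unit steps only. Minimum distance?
5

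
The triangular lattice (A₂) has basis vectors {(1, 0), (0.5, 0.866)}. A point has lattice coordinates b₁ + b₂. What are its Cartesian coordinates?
(1.5, 0.866)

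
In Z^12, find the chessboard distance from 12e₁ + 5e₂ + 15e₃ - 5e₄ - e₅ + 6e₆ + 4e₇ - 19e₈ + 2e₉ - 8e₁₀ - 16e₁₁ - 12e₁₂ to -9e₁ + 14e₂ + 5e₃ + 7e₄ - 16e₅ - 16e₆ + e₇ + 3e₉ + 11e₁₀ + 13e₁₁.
29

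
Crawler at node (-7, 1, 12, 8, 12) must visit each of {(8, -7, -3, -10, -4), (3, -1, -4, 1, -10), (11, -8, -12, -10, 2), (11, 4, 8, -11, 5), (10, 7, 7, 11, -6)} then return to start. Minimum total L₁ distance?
224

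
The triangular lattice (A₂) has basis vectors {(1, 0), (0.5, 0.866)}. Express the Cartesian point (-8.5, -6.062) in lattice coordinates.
-5b₁ - 7b₂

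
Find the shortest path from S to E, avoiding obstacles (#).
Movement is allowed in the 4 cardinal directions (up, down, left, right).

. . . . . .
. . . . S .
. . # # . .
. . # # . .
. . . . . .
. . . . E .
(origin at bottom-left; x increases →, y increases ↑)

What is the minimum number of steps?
4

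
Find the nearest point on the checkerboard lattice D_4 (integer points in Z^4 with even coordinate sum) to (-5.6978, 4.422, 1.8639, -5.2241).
(-6, 5, 2, -5)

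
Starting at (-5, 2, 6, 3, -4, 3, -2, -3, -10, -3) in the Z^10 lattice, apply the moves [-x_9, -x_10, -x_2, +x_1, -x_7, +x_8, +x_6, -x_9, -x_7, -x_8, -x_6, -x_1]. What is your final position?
(-5, 1, 6, 3, -4, 3, -4, -3, -12, -4)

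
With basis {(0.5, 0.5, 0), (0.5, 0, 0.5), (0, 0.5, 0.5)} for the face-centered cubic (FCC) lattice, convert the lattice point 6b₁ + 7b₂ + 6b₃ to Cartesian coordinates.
(6.5, 6, 6.5)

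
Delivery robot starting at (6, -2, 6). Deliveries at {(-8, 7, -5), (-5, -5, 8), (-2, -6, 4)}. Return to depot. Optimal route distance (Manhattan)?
84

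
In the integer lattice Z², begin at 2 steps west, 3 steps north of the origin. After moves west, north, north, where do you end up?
(-3, 5)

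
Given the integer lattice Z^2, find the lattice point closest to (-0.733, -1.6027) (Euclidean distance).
(-1, -2)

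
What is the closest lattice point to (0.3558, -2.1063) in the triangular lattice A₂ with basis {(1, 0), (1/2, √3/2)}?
(0.5, -2.598)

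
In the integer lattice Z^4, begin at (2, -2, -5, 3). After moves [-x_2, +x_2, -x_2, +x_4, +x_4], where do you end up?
(2, -3, -5, 5)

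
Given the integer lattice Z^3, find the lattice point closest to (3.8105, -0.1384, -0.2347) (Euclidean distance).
(4, 0, 0)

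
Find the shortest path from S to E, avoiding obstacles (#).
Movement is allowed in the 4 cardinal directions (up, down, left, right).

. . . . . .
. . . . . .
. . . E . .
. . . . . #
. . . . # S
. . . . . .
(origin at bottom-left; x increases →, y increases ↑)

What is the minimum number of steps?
6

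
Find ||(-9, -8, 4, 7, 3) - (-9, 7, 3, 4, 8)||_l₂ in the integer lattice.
16.1245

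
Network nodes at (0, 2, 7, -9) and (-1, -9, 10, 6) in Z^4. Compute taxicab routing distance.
30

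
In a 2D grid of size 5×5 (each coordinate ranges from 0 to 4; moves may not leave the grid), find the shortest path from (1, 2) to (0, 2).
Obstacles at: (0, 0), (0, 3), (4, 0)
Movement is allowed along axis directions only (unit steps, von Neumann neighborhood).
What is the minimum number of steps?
1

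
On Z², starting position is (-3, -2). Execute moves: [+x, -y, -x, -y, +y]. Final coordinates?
(-3, -3)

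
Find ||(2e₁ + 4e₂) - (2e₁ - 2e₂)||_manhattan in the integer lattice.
6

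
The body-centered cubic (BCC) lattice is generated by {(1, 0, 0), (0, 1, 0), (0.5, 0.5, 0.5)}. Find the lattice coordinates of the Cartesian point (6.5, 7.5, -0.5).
7b₁ + 8b₂ - b₃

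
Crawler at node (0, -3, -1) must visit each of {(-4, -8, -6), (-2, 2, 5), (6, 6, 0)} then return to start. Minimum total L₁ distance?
70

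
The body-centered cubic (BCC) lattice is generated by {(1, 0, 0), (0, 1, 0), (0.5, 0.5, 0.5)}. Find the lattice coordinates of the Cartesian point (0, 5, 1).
-b₁ + 4b₂ + 2b₃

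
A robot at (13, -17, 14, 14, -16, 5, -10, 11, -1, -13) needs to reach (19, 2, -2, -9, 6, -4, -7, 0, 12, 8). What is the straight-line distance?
49.8698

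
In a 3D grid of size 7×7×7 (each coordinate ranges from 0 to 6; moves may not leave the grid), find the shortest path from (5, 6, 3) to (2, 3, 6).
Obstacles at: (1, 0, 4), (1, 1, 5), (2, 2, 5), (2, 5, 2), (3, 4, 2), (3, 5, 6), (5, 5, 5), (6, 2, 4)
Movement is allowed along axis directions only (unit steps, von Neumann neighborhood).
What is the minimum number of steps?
9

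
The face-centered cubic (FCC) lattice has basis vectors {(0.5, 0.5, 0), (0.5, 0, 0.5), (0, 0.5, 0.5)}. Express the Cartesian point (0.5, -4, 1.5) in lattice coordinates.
-5b₁ + 6b₂ - 3b₃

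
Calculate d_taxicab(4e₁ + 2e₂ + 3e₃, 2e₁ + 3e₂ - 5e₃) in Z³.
11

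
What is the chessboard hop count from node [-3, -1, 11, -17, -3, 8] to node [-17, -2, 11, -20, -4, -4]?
14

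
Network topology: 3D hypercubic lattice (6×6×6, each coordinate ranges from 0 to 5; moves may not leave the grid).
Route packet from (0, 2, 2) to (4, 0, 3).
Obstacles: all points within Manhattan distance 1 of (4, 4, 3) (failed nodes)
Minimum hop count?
7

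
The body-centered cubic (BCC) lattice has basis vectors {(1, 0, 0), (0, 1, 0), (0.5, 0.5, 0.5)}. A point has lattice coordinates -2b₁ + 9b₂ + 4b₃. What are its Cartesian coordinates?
(0, 11, 2)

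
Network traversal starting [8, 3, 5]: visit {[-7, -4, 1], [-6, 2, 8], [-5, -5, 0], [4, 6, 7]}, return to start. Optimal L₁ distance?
68
(one optimal route: (8, 3, 5) → (-5, -5, 0) → (-7, -4, 1) → (-6, 2, 8) → (4, 6, 7) → (8, 3, 5))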